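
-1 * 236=-236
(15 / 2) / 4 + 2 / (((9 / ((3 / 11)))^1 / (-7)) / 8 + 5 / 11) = -8611 / 664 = -12.97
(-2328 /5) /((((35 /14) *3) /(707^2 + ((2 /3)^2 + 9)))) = -6982022752 /225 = -31031212.23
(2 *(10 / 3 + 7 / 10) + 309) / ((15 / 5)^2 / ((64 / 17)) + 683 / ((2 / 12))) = 304384 / 3936375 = 0.08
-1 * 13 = -13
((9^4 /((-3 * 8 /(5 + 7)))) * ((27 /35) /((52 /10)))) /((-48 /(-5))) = -295245 /5824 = -50.69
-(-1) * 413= 413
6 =6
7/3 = 2.33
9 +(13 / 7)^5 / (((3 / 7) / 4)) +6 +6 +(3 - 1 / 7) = 1657015 / 7203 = 230.05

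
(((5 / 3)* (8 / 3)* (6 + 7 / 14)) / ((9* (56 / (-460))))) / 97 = -14950 / 54999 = -0.27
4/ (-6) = -2/ 3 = -0.67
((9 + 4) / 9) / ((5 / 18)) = 26 / 5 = 5.20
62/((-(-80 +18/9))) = 31/39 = 0.79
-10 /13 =-0.77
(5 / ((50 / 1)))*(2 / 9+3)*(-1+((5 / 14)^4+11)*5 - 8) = 17112523 / 1152480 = 14.85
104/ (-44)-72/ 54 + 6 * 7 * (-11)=-15368/ 33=-465.70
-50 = -50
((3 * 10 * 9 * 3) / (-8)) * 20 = -2025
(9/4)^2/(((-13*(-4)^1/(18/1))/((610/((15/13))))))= 14823/16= 926.44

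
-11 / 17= -0.65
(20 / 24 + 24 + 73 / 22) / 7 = 929 / 231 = 4.02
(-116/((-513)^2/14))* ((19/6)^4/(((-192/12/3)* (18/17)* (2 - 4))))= -1245811/22674816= -0.05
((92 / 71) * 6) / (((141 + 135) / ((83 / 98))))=83 / 3479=0.02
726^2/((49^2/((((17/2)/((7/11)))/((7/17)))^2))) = 1331662916529/5764801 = 230998.94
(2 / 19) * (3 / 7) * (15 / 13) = 90 / 1729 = 0.05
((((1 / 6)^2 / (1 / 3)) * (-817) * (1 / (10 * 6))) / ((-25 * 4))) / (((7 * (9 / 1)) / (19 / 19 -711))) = -58007 / 453600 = -0.13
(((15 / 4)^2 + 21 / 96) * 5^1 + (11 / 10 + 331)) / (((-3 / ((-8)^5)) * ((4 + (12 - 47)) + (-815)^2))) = 1437184 / 216585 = 6.64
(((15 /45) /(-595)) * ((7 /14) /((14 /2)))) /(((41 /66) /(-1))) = 11 /170765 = 0.00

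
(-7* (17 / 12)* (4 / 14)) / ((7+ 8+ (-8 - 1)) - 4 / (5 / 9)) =85 / 36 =2.36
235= 235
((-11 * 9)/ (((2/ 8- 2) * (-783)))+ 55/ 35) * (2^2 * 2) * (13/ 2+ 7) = 32868/ 203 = 161.91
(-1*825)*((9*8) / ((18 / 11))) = -36300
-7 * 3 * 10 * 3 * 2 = -1260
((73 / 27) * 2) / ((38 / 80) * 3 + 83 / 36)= 5840 / 4029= 1.45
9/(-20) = -0.45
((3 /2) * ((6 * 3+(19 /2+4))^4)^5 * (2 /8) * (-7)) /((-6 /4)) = 6790613759064448017536784535660985607 /4194304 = 1619008483663665775665470000000.00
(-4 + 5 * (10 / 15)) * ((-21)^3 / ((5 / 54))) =333396 / 5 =66679.20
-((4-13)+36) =-27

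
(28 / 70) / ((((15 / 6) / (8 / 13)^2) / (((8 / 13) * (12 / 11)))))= 24576 / 604175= 0.04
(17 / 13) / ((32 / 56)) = 119 / 52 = 2.29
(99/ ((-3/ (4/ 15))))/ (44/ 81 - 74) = 1782/ 14875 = 0.12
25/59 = 0.42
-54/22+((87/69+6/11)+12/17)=248/4301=0.06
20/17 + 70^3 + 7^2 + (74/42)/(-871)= 106670422594/310947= 343050.17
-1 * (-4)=4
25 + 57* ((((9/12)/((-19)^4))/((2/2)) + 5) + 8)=21015985/27436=766.00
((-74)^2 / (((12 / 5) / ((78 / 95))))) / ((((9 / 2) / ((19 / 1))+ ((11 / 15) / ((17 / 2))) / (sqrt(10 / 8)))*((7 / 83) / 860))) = 14868809936370000 / 164776787-2166505465238400*sqrt(5) / 164776787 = 60835974.68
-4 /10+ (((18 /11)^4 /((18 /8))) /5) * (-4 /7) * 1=-391598 /512435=-0.76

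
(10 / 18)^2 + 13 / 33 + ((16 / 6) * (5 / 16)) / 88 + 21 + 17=551879 / 14256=38.71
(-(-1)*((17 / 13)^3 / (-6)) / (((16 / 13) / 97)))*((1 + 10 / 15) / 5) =-476561 / 48672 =-9.79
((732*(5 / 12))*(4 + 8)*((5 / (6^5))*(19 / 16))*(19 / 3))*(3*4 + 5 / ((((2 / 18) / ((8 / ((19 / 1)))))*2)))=492575 / 1296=380.07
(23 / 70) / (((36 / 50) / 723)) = 329.94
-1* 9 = -9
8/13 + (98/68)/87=24301/38454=0.63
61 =61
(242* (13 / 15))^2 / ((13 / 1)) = 761332 / 225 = 3383.70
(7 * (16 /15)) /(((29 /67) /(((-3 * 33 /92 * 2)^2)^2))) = 15017317623 /40576945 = 370.09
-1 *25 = -25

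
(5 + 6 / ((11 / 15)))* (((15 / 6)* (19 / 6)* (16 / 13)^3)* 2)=28211200 / 72501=389.11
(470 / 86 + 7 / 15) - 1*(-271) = 178621 / 645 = 276.93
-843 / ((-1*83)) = 843 / 83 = 10.16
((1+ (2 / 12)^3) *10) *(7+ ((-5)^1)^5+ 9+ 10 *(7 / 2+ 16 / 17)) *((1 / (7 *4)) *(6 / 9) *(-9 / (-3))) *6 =-1345865 / 102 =-13194.75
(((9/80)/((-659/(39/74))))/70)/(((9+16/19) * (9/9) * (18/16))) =-741/6383469400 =-0.00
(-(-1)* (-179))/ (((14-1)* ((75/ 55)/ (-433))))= 852577/ 195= 4372.19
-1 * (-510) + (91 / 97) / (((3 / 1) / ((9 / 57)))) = 940021 / 1843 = 510.05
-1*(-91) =91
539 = 539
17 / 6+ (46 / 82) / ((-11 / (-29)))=11669 / 2706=4.31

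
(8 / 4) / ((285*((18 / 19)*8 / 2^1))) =0.00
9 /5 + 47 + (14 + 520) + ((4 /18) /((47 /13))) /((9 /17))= 11095808 /19035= 582.92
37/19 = 1.95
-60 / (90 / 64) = -128 / 3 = -42.67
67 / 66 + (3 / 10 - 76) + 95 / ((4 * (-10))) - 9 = -113599 / 1320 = -86.06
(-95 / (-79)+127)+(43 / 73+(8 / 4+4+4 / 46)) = 17890423 / 132641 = 134.88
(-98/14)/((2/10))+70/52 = -33.65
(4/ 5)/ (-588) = -1/ 735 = -0.00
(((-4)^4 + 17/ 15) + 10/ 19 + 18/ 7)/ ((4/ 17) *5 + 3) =8825737/ 141645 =62.31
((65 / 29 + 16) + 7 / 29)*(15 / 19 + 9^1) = 99696 / 551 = 180.94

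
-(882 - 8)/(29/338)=-295412/29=-10186.62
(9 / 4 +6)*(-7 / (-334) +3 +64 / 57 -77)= -15257407 / 25384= -601.06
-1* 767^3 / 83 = -451217663 / 83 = -5436357.39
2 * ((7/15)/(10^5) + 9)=13500007/750000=18.00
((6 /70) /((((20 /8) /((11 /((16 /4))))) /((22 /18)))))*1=0.12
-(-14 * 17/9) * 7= 1666/9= 185.11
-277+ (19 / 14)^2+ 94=-35507 / 196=-181.16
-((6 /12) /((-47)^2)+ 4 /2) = -8837 /4418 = -2.00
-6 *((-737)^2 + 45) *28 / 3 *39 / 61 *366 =-7118276256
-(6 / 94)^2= -9 / 2209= -0.00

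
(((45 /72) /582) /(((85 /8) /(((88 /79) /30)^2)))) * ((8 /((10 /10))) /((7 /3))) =7744 /16208969175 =0.00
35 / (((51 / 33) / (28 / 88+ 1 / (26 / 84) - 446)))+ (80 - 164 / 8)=-2201318 / 221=-9960.71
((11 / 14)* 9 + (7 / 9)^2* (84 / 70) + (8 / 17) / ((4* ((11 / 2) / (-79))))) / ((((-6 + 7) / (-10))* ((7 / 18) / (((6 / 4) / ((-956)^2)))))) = -2158579 / 8374395568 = -0.00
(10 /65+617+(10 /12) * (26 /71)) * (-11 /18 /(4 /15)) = -11754490 /8307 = -1415.01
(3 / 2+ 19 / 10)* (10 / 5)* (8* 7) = 1904 / 5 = 380.80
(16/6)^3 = 512/27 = 18.96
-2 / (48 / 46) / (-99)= 23 / 1188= 0.02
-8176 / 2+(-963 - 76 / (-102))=-257563 / 51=-5050.25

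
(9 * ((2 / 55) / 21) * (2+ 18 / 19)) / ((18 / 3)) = 8 / 1045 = 0.01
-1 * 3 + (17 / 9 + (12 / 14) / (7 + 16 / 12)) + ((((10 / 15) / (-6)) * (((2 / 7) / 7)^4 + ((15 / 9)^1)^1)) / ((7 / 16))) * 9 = -43743367588 / 9079561575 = -4.82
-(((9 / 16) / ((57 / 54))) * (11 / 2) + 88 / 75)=-93577 / 22800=-4.10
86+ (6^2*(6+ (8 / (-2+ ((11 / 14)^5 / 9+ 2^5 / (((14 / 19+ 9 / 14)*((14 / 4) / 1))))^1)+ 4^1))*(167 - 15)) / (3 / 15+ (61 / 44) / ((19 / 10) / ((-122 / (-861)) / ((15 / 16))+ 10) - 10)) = 834590490974144299014 / 764305034770297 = 1091959.95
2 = 2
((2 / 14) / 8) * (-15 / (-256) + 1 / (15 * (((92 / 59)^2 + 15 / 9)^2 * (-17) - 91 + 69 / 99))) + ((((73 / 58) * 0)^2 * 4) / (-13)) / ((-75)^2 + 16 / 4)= 4815753941571 / 4616553138411520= 0.00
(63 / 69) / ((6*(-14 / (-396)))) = 4.30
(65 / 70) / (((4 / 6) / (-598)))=-11661 / 14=-832.93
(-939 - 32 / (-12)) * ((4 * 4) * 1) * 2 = -89888 / 3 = -29962.67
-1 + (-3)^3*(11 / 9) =-34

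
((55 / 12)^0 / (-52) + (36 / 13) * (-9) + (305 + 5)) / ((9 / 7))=11529 / 52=221.71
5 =5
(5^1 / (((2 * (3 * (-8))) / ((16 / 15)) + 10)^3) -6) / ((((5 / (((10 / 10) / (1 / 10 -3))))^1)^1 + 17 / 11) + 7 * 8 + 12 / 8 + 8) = -565961 / 4956350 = -0.11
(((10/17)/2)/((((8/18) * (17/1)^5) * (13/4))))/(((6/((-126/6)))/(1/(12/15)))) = -1575/2510307176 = -0.00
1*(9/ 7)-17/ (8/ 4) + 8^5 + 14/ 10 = 2293353/ 70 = 32762.19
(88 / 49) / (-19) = -88 / 931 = -0.09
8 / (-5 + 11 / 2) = 16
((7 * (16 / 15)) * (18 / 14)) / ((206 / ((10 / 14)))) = 24 / 721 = 0.03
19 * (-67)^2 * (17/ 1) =1449947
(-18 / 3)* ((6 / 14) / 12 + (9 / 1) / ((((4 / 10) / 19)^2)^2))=-15394168137 / 56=-274895859.59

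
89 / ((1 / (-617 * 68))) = -3734084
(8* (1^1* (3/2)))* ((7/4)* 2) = 42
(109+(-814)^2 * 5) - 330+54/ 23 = 76193511/ 23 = 3312761.35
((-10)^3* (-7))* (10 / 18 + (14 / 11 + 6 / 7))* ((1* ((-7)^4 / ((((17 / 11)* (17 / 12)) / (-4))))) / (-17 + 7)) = 7149217600 / 867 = 8245925.72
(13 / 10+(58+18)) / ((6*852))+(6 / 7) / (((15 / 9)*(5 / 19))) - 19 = -30471137 / 1789200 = -17.03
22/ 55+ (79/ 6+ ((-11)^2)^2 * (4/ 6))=293227/ 30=9774.23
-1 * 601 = -601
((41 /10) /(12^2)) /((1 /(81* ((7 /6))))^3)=30755781 /1280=24027.95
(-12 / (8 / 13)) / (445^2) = -39 / 396050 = -0.00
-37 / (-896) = 37 / 896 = 0.04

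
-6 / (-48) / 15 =1 / 120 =0.01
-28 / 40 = -7 / 10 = -0.70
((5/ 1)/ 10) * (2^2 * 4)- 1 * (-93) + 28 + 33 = 162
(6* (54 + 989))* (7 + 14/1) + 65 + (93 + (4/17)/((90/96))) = 33551944/255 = 131576.25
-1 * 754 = -754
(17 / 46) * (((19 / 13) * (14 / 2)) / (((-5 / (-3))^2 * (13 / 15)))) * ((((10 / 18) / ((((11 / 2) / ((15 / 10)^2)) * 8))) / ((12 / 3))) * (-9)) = -549423 / 5472896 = -0.10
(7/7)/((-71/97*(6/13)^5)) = -65.23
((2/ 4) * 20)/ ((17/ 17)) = 10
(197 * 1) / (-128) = -1.54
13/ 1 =13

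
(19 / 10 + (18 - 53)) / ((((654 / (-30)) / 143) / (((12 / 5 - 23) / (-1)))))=4875299 / 1090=4472.75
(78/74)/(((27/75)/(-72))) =-7800/37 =-210.81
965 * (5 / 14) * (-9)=-43425 / 14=-3101.79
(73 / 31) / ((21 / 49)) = 511 / 93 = 5.49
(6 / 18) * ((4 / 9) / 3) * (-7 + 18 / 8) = -19 / 81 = -0.23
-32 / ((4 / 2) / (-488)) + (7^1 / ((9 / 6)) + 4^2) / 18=210847 / 27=7809.15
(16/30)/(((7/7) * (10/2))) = 8/75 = 0.11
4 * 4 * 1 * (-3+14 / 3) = 80 / 3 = 26.67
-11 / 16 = -0.69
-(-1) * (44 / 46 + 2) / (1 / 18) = 1224 / 23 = 53.22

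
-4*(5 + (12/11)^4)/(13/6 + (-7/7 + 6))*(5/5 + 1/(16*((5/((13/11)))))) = -251667939/69251930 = -3.63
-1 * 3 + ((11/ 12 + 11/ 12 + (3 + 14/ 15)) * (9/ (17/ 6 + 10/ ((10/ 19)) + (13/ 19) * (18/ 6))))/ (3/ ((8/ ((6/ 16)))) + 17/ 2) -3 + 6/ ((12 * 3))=-252158453/ 45174570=-5.58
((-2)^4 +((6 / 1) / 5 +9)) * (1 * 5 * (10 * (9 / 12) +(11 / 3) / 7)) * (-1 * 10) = -220735 / 21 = -10511.19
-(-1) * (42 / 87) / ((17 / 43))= 602 / 493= 1.22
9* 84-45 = 711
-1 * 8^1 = -8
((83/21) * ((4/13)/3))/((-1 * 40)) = -83/8190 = -0.01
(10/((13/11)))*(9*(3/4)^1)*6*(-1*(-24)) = 106920/13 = 8224.62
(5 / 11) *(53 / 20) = 53 / 44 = 1.20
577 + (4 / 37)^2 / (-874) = 345191973 / 598253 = 577.00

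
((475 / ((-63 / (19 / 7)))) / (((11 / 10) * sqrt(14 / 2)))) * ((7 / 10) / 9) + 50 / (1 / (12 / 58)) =300 / 29 - 9025 * sqrt(7) / 43659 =9.80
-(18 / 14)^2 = -81 / 49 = -1.65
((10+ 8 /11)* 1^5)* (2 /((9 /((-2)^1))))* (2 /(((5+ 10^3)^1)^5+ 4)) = -944 /101499874059684771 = -0.00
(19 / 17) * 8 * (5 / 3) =14.90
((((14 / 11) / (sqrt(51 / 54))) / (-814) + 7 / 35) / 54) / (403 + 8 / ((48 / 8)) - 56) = 1 / 94050 - 7 * sqrt(34) / 477203430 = 0.00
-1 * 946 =-946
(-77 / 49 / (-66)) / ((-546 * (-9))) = 1 / 206388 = 0.00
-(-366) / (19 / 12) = 4392 / 19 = 231.16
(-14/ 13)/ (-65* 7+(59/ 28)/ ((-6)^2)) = 14112/ 5961553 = 0.00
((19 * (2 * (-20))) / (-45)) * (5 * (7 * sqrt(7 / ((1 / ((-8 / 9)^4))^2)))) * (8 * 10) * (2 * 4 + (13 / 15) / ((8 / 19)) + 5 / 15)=811677.01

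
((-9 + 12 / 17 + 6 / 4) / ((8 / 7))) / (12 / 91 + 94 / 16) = -147147 / 148682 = -0.99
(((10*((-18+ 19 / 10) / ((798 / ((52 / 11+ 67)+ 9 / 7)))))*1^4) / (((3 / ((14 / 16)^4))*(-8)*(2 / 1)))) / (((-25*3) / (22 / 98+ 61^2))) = -152818141 / 17121280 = -8.93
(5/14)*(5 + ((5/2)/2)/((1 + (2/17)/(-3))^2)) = 305125/134456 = 2.27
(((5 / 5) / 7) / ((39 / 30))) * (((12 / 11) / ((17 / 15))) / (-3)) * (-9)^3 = 437400 / 17017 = 25.70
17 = 17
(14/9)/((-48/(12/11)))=-7/198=-0.04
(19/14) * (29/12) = 551/168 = 3.28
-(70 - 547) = 477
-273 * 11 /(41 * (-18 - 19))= 1.98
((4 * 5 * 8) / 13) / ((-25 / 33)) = -1056 / 65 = -16.25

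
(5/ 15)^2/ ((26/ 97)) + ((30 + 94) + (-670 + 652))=24901/ 234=106.41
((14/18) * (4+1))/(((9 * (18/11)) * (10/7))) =539/2916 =0.18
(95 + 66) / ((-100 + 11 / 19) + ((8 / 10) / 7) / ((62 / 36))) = -3319015 / 2048197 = -1.62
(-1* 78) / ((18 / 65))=-845 / 3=-281.67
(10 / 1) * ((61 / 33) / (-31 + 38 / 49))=-29890 / 48873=-0.61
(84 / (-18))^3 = -2744 / 27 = -101.63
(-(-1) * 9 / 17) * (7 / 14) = 9 / 34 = 0.26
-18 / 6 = -3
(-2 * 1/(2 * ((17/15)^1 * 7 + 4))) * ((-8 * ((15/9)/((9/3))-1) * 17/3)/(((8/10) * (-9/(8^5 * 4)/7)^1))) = 3119513600/14499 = 215153.71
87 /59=1.47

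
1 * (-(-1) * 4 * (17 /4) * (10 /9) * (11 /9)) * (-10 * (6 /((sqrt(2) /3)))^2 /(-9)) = 37400 /9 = 4155.56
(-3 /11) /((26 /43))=-129 /286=-0.45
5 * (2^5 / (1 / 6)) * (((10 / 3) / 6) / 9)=1600 / 27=59.26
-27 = -27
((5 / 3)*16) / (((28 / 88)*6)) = 13.97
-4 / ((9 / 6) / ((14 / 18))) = -56 / 27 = -2.07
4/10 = 2/5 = 0.40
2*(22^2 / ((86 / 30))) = 337.67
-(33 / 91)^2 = -1089 / 8281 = -0.13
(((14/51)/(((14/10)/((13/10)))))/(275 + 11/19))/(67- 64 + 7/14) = 247/934626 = 0.00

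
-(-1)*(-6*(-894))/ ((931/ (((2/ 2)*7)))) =40.33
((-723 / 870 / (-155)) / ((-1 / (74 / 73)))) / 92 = -8917 / 150942100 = -0.00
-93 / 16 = -5.81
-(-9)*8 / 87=24 / 29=0.83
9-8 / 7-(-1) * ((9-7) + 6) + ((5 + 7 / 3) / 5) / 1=1819 / 105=17.32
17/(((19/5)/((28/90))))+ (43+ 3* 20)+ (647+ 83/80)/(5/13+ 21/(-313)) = 1995651943/930240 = 2145.31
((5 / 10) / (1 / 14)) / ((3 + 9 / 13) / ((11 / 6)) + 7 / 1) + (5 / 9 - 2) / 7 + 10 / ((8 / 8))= 858376 / 81207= 10.57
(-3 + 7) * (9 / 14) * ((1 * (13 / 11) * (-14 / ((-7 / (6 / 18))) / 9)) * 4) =208 / 231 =0.90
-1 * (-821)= 821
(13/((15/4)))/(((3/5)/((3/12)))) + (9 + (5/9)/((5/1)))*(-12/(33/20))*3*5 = -98257/99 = -992.49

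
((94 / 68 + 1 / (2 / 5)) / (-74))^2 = 1089 / 395641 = 0.00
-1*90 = -90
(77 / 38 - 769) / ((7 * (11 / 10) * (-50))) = 5829 / 2926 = 1.99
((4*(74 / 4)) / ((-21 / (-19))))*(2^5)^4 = 1474297856 / 21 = 70204659.81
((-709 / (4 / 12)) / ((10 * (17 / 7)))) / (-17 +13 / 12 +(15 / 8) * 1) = 178668 / 28645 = 6.24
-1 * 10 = -10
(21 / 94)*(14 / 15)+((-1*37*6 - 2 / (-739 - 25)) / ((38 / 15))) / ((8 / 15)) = -4478268353 / 27290080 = -164.10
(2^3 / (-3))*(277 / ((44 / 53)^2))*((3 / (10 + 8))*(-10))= 3890465 / 2178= 1786.26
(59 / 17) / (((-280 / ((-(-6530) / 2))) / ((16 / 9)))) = -77054 / 1071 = -71.95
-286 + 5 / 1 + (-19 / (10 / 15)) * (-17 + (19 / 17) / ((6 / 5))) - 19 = 10741 / 68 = 157.96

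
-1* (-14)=14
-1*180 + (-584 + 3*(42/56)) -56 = -3271/4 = -817.75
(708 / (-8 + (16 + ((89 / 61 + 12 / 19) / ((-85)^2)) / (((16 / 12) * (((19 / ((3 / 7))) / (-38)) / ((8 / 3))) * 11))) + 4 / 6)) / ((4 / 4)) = 11606052150 / 142069579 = 81.69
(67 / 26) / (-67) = -1 / 26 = -0.04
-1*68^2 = -4624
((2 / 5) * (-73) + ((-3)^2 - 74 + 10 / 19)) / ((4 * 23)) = -1.02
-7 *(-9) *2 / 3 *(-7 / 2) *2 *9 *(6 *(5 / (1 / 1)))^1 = -79380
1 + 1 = 2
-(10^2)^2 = -10000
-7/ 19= -0.37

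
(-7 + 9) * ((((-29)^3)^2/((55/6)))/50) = 3568939926/1375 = 2595592.67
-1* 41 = -41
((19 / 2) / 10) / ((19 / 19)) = 19 / 20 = 0.95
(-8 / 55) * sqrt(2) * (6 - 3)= -24 * sqrt(2) / 55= -0.62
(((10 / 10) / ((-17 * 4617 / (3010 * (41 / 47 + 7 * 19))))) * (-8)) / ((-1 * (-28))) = 5411120 / 3688983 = 1.47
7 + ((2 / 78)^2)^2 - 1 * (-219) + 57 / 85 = 44573067832 / 196642485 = 226.67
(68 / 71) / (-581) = -68 / 41251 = -0.00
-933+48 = -885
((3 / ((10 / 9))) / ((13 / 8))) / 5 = 108 / 325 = 0.33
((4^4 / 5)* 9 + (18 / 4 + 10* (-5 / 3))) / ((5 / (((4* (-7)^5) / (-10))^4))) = 8591392896796479371672 / 46875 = 183283048464991559.93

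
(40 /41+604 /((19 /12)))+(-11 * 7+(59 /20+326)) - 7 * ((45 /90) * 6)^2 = 8902401 /15580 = 571.40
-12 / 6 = -2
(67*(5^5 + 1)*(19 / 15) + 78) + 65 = 1327181 / 5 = 265436.20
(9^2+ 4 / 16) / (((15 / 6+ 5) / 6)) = 65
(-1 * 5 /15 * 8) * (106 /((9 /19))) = -16112 /27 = -596.74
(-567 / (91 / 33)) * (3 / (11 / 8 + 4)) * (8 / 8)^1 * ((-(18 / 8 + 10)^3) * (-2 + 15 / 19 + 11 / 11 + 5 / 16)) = 29246247261 / 1359488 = 21512.69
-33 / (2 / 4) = -66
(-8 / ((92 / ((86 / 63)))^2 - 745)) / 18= -7396 / 63188091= -0.00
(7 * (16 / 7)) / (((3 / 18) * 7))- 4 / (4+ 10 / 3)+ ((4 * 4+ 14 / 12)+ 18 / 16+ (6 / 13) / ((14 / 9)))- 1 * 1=738911 / 24024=30.76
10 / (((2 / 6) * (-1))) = -30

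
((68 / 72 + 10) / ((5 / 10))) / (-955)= -0.02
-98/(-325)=98/325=0.30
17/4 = 4.25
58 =58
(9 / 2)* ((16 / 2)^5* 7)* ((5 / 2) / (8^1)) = 322560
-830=-830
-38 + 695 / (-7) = -961 / 7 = -137.29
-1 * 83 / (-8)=83 / 8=10.38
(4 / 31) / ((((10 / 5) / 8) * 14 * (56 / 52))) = 52 / 1519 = 0.03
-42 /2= -21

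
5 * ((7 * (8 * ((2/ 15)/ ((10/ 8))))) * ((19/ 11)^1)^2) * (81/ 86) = 2183328/ 26015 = 83.93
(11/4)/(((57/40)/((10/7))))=1100/399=2.76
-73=-73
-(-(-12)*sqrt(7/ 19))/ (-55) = 0.13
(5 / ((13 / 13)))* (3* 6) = 90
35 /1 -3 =32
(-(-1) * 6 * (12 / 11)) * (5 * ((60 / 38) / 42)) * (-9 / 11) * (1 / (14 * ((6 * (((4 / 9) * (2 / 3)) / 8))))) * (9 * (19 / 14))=-164025 / 41503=-3.95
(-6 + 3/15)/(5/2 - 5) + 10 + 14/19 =13.06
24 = 24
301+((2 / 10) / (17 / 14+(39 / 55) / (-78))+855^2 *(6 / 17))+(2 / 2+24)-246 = 2035805949 / 7888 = 258088.99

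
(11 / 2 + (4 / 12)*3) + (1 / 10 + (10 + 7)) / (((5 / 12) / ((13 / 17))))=32201 / 850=37.88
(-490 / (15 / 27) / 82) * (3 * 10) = -13230 / 41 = -322.68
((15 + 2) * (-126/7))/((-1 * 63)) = 34/7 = 4.86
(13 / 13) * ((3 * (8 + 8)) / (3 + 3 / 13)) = 104 / 7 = 14.86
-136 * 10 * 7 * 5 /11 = -47600 /11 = -4327.27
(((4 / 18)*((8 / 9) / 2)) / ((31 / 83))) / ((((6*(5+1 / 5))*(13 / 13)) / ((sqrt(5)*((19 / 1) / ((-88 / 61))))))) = -480985*sqrt(5) / 4308876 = -0.25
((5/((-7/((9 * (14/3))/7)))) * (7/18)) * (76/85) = -76/51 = -1.49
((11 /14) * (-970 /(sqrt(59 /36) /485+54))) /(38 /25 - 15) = 60989373225000 /58250738737219 - 388121250 * sqrt(59) /58250738737219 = 1.05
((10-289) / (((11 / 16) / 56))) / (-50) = 124992 / 275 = 454.52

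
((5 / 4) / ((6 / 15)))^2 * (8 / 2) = 625 / 16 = 39.06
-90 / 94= -45 / 47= -0.96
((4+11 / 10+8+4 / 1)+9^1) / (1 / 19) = 4959 / 10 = 495.90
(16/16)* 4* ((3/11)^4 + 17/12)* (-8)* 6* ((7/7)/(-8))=499738/14641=34.13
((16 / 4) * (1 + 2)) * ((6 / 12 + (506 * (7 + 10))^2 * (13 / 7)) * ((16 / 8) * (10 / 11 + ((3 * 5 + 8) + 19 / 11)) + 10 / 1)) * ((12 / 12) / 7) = 7780067642484 / 539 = 14434262787.54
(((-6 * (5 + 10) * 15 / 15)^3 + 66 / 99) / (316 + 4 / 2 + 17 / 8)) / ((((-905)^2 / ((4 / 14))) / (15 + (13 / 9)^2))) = -0.01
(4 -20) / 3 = -16 / 3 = -5.33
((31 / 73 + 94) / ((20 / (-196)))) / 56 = -48251 / 2920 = -16.52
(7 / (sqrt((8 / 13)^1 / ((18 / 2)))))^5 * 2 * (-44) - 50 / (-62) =25 / 31 - 7592343759 * sqrt(26) / 32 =-1209797154.85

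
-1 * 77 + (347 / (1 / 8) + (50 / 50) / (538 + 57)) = 1605906 / 595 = 2699.00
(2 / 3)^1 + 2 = 8 / 3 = 2.67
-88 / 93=-0.95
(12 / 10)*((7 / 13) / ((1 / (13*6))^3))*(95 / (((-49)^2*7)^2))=4161456 / 40353607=0.10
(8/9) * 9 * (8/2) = 32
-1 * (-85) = 85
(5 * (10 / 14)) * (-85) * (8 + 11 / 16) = -295375 / 112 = -2637.28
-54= -54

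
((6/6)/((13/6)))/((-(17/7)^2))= -294/3757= -0.08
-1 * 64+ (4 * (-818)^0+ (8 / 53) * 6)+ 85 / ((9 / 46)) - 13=172841 / 477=362.35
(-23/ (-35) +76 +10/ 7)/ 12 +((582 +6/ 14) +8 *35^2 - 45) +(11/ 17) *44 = 24686327/ 2380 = 10372.41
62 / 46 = 31 / 23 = 1.35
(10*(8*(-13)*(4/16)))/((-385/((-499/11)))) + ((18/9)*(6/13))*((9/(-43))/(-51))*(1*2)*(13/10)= -94809448/3095785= -30.63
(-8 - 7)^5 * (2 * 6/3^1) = -3037500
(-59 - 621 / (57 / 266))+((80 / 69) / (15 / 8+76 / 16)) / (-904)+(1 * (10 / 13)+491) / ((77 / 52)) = -83523037357 / 31819557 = -2624.90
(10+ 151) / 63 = 23 / 9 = 2.56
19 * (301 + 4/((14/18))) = 40717/7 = 5816.71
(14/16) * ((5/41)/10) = 7/656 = 0.01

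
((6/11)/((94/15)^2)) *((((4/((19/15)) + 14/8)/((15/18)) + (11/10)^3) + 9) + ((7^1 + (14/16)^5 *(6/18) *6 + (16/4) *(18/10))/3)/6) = 35860638963/151283630080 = 0.24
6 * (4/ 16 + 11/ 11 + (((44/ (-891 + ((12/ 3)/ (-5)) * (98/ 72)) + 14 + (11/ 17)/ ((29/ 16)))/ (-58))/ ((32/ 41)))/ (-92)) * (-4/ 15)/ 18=-1058949754813/ 9504425998080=-0.11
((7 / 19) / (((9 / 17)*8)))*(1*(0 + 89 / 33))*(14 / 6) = 0.55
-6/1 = -6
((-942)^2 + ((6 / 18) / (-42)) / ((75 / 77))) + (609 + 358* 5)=1201180039 / 1350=889762.99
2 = 2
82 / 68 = 41 / 34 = 1.21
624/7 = 89.14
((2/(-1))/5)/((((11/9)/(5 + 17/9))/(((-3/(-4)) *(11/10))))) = -93/50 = -1.86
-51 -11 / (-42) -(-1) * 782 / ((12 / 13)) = 5575 / 7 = 796.43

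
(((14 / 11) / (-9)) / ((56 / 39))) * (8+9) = -221 / 132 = -1.67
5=5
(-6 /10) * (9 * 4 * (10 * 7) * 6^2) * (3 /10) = -81648 /5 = -16329.60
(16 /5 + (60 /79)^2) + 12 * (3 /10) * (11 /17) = 647854 /106097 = 6.11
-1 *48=-48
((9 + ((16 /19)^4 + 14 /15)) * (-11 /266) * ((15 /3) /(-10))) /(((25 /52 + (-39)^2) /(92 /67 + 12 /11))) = 481623715352 /1378167225441405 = 0.00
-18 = -18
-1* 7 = -7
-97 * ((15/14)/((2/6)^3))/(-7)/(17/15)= 589275/1666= 353.71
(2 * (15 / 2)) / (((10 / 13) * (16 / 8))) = 9.75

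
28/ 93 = 0.30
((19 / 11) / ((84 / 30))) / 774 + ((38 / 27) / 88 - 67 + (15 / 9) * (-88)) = -19099658 / 89397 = -213.65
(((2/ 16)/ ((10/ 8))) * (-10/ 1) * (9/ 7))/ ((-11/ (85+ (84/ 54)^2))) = 7081/ 693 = 10.22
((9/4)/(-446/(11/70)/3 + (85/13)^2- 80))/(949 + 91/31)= -119691/49793948200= -0.00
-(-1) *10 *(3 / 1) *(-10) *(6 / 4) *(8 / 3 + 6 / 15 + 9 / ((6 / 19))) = -14205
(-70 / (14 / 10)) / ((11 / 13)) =-650 / 11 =-59.09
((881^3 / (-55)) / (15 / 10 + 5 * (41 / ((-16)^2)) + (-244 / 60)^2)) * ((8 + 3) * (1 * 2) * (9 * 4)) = -567169281239040 / 1085101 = -522688008.99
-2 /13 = -0.15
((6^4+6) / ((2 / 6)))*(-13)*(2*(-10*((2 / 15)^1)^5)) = 722176 / 16875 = 42.80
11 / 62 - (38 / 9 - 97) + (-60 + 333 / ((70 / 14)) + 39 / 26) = 140972 / 1395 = 101.06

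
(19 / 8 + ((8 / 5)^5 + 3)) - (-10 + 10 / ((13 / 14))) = 4904747 / 325000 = 15.09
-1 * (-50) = 50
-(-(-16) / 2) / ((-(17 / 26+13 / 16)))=1664 / 305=5.46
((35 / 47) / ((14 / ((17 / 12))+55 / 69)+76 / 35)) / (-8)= -1436925 / 198374968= -0.01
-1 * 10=-10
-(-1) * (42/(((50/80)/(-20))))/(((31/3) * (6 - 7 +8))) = -576/31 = -18.58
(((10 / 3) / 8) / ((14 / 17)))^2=7225 / 28224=0.26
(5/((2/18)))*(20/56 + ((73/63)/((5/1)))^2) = 81533/4410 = 18.49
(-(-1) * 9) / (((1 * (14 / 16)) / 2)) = 144 / 7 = 20.57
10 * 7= 70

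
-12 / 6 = -2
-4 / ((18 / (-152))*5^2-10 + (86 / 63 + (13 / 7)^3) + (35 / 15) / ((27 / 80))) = -8446032 / 3638933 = -2.32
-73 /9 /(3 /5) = -365 /27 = -13.52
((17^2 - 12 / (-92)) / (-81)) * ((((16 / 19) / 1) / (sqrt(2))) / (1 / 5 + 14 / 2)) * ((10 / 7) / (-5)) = 1000 * sqrt(2) / 16767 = 0.08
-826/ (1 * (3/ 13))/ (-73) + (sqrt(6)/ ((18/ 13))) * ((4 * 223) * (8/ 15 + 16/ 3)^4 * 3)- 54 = -1088/ 219 + 347703369728 * sqrt(6)/ 151875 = 5607868.86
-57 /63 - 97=-2056 /21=-97.90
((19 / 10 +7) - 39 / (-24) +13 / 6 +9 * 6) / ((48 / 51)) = 136051 / 1920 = 70.86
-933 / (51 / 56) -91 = -18963 / 17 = -1115.47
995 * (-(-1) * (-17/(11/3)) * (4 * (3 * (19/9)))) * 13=-16712020/11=-1519274.55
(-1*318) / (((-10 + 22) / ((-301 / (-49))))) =-2279 / 14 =-162.79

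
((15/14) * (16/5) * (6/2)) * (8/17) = 576/119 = 4.84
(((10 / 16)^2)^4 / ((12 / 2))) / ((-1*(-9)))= 390625 / 905969664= 0.00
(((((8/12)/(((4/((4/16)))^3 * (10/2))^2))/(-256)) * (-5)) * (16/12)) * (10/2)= 1/4831838208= 0.00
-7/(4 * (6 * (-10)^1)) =7/240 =0.03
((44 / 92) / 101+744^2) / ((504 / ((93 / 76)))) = 5694541187 / 4237152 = 1343.95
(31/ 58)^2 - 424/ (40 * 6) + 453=22783649/ 50460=451.52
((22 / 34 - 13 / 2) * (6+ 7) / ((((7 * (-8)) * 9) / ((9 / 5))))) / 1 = 2587 / 9520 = 0.27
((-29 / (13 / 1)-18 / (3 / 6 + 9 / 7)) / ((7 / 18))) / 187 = -72018 / 425425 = -0.17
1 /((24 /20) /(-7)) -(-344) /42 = 33 /14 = 2.36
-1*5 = -5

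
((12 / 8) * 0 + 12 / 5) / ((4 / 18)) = 54 / 5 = 10.80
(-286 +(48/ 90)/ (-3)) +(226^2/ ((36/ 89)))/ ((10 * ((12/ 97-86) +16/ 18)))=-2903053657/ 6677460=-434.75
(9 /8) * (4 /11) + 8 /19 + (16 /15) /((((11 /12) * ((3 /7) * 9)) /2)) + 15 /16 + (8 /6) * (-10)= -4948831 /451440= -10.96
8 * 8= 64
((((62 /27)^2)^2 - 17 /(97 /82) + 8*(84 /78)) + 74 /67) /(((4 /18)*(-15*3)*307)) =-103956686698 /13784255720469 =-0.01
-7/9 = -0.78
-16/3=-5.33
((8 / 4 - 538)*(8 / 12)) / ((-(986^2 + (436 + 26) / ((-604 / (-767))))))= 323744 / 881341107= 0.00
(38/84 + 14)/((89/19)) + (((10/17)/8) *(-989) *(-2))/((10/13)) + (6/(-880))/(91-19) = 7163740603/37280320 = 192.16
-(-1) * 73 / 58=73 / 58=1.26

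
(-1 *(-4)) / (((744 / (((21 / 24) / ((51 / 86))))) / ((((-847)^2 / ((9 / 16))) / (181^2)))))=431880218 / 1398468807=0.31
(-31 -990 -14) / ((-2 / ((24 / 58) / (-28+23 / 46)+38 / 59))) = 6126579 / 18821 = 325.52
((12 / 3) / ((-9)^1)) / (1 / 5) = -20 / 9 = -2.22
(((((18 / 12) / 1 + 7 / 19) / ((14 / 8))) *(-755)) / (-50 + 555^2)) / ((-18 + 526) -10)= -10721 / 2039841615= -0.00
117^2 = 13689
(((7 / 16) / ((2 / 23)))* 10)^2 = 648025 / 256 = 2531.35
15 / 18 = 5 / 6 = 0.83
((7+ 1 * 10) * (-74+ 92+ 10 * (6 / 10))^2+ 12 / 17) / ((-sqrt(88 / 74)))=-83238 * sqrt(407) / 187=-8980.02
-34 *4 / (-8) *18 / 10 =153 / 5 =30.60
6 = 6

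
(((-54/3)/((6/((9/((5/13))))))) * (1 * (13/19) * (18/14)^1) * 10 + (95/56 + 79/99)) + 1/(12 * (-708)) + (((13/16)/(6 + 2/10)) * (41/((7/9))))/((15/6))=-26214170877/42813232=-612.29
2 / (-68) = -1 / 34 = -0.03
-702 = -702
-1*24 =-24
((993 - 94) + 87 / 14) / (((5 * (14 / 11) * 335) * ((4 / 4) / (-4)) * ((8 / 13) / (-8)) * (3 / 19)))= 34432541 / 246225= 139.84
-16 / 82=-8 / 41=-0.20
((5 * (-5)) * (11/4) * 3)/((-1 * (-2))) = -825/8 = -103.12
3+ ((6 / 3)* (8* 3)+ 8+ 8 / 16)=119 / 2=59.50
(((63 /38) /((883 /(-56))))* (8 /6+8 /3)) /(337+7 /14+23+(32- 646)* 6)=14112 /111516719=0.00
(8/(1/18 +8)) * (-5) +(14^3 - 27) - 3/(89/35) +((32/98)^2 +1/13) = 218403283057/80560753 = 2711.04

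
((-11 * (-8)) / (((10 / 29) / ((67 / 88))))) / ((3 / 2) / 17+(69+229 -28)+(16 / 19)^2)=11924191 / 16618835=0.72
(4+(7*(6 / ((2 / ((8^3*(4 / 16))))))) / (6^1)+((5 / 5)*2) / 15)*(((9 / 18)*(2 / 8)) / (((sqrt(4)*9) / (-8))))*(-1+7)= -6782 / 45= -150.71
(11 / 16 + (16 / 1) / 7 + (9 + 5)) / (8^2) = 1901 / 7168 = 0.27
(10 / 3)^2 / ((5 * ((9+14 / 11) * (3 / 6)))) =440 / 1017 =0.43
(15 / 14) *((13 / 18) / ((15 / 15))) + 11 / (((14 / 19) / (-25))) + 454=6851 / 84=81.56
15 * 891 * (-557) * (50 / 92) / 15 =-12407175 / 46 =-269721.20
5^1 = 5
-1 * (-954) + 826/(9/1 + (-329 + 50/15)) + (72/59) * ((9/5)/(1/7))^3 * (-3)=-892879143/140125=-6372.02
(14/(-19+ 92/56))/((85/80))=-3136/4131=-0.76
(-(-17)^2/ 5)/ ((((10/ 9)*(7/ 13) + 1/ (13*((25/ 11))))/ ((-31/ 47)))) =5241015/ 86903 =60.31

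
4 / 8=1 / 2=0.50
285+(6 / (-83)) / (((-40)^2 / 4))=4730997 / 16600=285.00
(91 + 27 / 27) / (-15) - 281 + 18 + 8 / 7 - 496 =-80219 / 105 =-763.99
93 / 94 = 0.99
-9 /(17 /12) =-108 /17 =-6.35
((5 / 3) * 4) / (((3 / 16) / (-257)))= -82240 / 9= -9137.78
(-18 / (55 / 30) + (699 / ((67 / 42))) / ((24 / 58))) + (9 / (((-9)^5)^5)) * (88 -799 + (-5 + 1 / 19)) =2343658146095345032912910589127 / 2233939004810891511233288166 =1049.11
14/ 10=7/ 5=1.40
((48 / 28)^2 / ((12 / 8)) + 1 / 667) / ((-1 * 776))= -64081 / 25362008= -0.00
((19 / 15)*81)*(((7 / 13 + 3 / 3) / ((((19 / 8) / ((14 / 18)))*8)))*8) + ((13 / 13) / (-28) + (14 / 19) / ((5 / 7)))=1821957 / 34580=52.69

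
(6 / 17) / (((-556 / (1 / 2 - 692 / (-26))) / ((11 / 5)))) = -4653 / 122876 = -0.04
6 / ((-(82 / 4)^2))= -24 / 1681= -0.01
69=69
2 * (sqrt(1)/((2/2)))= 2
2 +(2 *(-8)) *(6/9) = -26/3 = -8.67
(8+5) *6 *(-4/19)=-16.42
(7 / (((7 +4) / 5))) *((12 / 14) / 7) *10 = 300 / 77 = 3.90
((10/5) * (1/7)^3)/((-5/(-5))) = 2/343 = 0.01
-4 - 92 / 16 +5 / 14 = -263 / 28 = -9.39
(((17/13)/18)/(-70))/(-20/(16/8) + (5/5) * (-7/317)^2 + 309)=-1708313/492157738800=-0.00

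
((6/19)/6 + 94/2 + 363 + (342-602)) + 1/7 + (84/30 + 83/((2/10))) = 377717/665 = 568.00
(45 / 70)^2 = 81 / 196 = 0.41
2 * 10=20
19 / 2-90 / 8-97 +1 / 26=-5133 / 52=-98.71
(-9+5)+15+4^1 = 15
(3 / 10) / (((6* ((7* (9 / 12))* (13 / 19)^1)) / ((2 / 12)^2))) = 19 / 49140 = 0.00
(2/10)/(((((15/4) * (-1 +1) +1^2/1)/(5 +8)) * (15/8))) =104/75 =1.39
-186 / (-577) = 186 / 577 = 0.32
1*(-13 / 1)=-13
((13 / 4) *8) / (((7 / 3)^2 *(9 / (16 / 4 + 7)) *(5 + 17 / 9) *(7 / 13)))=16731 / 10633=1.57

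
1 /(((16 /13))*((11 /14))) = 91 /88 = 1.03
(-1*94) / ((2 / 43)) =-2021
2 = 2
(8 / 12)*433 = 866 / 3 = 288.67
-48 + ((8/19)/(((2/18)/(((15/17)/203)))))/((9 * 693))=-727029032/15146439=-48.00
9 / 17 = 0.53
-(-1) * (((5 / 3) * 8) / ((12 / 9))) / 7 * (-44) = -440 / 7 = -62.86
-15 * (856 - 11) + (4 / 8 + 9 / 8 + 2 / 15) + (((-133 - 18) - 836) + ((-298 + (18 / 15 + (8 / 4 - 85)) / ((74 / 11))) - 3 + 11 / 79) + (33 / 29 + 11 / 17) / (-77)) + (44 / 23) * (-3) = -389188244063167 / 27840873480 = -13979.02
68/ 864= 17/ 216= 0.08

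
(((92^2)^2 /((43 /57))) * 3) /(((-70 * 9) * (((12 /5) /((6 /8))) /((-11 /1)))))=1554465.62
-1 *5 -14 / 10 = -32 / 5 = -6.40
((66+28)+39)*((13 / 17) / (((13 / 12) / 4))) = 6384 / 17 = 375.53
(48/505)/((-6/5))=-8/101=-0.08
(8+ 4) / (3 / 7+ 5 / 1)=42 / 19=2.21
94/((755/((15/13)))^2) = 846/3853369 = 0.00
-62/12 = -31/6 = -5.17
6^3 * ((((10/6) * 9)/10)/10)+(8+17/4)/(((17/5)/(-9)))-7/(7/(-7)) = 2371/340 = 6.97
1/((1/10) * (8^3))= 5/256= 0.02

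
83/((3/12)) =332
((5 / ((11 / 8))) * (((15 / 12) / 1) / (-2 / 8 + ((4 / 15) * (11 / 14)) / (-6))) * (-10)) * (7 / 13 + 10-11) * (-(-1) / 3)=-24.54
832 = 832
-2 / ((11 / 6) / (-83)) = 996 / 11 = 90.55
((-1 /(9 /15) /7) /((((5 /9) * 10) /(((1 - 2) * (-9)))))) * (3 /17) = -81 /1190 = -0.07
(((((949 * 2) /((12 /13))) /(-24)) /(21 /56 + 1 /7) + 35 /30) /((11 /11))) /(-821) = 42875 /214281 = 0.20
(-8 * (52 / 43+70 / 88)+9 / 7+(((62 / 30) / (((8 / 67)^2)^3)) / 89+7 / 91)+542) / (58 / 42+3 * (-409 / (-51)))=2186963616066107269 / 6514572528189440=335.70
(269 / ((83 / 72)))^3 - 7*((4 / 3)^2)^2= 588489328684288 / 46314747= 12706305.59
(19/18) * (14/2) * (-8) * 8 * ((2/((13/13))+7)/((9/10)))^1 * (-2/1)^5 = 1361920/9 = 151324.44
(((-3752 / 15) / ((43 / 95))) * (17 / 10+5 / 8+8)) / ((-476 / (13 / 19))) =359723 / 43860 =8.20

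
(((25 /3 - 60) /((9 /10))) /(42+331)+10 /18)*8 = 32360 /10071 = 3.21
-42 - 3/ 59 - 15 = -3366/ 59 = -57.05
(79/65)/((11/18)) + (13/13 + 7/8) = 3.86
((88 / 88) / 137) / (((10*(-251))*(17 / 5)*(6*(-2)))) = 1 / 14029896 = 0.00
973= 973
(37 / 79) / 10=37 / 790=0.05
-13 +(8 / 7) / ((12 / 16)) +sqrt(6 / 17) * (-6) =-241 / 21 - 6 * sqrt(102) / 17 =-15.04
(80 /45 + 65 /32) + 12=4553 /288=15.81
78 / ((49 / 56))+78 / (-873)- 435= -704693 / 2037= -345.95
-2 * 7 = -14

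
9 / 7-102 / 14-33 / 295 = -1803 / 295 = -6.11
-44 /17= -2.59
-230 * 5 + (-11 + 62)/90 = -34483/30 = -1149.43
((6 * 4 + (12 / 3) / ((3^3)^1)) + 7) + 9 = 1084 / 27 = 40.15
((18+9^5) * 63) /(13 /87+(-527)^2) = 323746227 /24162436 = 13.40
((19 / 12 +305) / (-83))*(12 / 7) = -3679 / 581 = -6.33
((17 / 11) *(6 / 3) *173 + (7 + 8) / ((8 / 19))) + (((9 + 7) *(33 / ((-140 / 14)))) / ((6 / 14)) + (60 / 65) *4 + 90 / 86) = 111147133 / 245960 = 451.89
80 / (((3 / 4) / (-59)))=-18880 / 3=-6293.33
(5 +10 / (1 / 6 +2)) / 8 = 125 / 104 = 1.20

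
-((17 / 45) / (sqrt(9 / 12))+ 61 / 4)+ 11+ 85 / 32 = -2.03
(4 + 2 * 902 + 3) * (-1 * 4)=-7244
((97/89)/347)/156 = 97/4817748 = 0.00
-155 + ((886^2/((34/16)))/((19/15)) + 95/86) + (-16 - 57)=8094856021/27778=291412.49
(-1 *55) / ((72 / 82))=-2255 / 36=-62.64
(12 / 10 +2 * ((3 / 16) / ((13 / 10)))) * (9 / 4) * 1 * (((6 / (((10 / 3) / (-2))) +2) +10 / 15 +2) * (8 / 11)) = 9288 / 3575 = 2.60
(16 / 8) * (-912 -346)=-2516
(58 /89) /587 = 0.00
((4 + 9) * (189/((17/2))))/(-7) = -702/17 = -41.29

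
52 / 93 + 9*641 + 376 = 571537 / 93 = 6145.56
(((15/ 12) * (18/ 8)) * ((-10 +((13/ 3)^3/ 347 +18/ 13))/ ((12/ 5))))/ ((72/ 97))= -2475359975/ 187080192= -13.23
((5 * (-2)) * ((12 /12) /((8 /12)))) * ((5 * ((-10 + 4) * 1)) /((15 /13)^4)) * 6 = 114244 /75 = 1523.25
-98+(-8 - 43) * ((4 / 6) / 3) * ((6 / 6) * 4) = -430 / 3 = -143.33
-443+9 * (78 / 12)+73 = -623 / 2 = -311.50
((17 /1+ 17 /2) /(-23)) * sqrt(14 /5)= -51 * sqrt(70) /230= -1.86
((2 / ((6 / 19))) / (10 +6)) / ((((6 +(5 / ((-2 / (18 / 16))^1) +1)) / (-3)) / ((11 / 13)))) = -0.24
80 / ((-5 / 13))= -208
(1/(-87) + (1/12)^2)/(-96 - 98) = 19/810144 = 0.00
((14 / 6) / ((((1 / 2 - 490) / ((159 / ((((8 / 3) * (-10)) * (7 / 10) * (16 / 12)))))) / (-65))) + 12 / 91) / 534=-877829 / 253725472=-0.00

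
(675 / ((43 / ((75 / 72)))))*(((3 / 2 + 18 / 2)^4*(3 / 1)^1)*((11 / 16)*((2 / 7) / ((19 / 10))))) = 25786096875 / 418304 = 61644.39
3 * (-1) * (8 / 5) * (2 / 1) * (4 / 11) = -192 / 55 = -3.49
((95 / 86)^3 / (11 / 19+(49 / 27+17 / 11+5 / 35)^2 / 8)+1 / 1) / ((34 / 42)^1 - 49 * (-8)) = 3796338771517278 / 910427204001973457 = 0.00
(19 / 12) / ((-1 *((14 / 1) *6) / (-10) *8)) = 95 / 4032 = 0.02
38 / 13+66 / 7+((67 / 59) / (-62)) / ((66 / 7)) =271322393 / 21969948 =12.35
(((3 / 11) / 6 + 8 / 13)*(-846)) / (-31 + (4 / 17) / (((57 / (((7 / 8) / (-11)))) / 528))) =25822881 / 1439867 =17.93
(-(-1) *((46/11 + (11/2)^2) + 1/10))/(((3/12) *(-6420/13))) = -923/3300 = -0.28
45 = 45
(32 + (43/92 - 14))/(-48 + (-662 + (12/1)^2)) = -1699/52072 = -0.03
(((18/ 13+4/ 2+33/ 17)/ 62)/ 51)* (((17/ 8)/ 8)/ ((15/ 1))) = 1177/ 39461760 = 0.00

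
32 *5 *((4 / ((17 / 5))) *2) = 6400 / 17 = 376.47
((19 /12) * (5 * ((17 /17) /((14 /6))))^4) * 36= 2885625 /2401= 1201.84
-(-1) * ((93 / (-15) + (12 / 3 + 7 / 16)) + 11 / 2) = 299 / 80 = 3.74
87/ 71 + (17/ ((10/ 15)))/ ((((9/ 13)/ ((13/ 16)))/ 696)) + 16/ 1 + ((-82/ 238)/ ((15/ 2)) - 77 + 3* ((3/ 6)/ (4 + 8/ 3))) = 21057937217/ 1013880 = 20769.65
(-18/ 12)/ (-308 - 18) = 3/ 652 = 0.00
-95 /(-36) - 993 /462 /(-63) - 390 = -835077 /2156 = -387.33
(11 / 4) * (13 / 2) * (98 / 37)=7007 / 148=47.34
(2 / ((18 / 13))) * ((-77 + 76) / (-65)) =1 / 45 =0.02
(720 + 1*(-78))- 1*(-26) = 668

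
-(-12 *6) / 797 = 72 / 797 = 0.09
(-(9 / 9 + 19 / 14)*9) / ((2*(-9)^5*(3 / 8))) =22 / 45927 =0.00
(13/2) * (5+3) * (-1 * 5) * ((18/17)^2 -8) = 516880/289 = 1788.51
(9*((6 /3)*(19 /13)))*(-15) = -5130 /13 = -394.62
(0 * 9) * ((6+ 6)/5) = 0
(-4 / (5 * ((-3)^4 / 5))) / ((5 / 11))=-44 / 405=-0.11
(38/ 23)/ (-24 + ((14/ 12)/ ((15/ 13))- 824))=-3420/ 1753267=-0.00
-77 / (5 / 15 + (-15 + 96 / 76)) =4389 / 764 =5.74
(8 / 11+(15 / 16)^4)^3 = 1263785953496597747 / 374643194001883136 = 3.37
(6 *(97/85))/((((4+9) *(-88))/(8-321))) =91083/48620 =1.87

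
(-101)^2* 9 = 91809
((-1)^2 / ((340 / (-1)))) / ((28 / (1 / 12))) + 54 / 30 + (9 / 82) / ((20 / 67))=10153039 / 4683840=2.17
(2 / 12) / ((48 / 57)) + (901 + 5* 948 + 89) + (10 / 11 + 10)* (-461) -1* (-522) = 1291601 / 1056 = 1223.11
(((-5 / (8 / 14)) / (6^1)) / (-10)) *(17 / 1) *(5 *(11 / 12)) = 11.36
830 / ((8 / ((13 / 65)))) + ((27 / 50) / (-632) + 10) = 971673 / 31600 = 30.75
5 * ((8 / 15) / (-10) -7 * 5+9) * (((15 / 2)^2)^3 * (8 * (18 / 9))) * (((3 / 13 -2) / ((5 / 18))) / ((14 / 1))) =30715048125 / 182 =168764000.69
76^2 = 5776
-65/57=-1.14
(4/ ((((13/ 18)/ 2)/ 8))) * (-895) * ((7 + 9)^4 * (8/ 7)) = -540561899520/ 91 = -5940240654.07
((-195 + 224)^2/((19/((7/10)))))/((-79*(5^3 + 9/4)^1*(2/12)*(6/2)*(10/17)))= -200158/19100225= -0.01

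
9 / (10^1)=9 / 10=0.90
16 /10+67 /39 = 647 /195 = 3.32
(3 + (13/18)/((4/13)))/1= 385/72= 5.35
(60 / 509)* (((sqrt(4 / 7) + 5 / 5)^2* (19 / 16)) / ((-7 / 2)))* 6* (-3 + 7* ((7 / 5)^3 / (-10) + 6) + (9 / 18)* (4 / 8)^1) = -175540563 / 12470500 - 15958233* sqrt(7) / 3117625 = -27.62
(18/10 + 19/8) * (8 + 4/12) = 835/24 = 34.79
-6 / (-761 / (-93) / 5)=-3.67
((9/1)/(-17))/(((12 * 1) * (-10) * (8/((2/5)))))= 3/13600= 0.00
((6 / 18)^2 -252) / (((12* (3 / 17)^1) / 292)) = -34732.68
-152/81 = -1.88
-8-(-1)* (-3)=-11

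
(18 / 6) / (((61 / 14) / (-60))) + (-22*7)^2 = 1444156 / 61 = 23674.69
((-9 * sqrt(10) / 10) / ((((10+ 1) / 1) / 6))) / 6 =-0.26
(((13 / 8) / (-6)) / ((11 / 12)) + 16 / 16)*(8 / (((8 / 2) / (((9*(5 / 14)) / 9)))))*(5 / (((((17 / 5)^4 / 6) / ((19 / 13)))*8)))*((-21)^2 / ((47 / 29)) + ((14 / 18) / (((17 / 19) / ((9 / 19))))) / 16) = 1247419171875 / 222088352512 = 5.62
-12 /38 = -6 /19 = -0.32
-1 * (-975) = 975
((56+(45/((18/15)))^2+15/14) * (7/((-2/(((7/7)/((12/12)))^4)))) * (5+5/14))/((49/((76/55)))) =-11677305/15092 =-773.74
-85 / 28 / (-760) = 17 / 4256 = 0.00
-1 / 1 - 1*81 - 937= -1019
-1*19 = -19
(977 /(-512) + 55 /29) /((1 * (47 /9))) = -1557 /697856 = -0.00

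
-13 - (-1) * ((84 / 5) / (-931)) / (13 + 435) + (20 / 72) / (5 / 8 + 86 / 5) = -6205767331 / 477938160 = -12.98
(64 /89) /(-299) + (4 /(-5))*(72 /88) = -961516 /1463605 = -0.66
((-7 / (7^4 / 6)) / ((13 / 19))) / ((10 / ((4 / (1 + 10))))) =-228 / 245245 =-0.00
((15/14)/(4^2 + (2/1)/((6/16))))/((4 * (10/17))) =153/7168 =0.02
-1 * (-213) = 213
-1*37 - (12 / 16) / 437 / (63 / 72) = -113189 / 3059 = -37.00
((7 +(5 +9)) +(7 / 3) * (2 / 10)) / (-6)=-161 / 45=-3.58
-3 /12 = -1 /4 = -0.25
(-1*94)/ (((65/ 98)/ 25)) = -46060/ 13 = -3543.08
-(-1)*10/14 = 0.71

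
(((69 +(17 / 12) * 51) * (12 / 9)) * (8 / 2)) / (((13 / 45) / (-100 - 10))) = -3729000 / 13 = -286846.15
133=133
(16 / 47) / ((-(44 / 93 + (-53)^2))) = -1488 / 12280207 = -0.00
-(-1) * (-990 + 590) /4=-100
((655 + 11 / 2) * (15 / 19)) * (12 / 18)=6605 / 19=347.63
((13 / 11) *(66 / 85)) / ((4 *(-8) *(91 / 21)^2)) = -27 / 17680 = -0.00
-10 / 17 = -0.59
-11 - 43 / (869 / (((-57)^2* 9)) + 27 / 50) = -72030677 / 832957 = -86.48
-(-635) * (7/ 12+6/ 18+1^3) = 14605/ 12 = 1217.08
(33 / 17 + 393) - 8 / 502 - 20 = 1599806 / 4267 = 374.93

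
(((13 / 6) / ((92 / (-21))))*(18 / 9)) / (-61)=91 / 5612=0.02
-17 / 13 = -1.31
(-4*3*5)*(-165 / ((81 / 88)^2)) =8518400 / 729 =11685.05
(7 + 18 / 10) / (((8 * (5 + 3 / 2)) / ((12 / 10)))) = 66 / 325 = 0.20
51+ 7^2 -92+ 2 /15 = 122 /15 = 8.13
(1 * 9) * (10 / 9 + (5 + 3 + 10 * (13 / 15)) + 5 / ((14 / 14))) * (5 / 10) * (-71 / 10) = -2911 / 4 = -727.75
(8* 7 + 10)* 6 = 396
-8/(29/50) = -400/29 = -13.79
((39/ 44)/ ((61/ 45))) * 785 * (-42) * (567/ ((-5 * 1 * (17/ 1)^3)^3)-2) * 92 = 143473439965836958614/ 36169302331585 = 3966718.48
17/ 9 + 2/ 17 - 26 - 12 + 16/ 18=-5371/ 153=-35.10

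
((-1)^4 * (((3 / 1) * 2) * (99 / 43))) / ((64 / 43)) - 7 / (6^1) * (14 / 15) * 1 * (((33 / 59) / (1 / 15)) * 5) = -68717 / 1888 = -36.40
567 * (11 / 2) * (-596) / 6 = -309771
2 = 2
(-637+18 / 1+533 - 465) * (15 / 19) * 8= -3480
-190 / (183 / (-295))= 56050 / 183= 306.28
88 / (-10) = -44 / 5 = -8.80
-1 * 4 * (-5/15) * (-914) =-3656/3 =-1218.67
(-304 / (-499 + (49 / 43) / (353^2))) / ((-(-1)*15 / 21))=712638871 / 835542270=0.85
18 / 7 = 2.57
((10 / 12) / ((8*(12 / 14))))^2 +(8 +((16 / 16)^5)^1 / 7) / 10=2406779 / 2903040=0.83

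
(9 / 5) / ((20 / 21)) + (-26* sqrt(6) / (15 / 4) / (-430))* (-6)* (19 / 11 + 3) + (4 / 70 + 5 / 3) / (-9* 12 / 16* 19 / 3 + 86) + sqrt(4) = 1427717 / 363300 -5408* sqrt(6) / 11825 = 2.81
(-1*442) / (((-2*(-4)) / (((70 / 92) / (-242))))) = 7735 / 44528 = 0.17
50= 50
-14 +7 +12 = 5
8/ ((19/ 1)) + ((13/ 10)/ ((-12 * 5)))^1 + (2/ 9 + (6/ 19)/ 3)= 0.73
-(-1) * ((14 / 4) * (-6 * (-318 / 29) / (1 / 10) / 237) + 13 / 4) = 118823 / 9164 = 12.97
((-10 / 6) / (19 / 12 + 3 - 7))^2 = 400 / 841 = 0.48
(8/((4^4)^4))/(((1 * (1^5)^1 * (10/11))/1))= 11/5368709120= 0.00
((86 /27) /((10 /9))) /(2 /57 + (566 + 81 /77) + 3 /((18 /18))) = 62909 /12510560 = 0.01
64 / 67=0.96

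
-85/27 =-3.15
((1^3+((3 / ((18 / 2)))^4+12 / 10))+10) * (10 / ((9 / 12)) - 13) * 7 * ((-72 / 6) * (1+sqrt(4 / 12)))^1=-138488 / 405 - 138488 * sqrt(3) / 1215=-539.37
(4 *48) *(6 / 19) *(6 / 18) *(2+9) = 4224 / 19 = 222.32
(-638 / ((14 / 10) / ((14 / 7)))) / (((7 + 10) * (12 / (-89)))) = 141955 / 357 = 397.63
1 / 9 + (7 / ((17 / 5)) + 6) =1250 / 153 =8.17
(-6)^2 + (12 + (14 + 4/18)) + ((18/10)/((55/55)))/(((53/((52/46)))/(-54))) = 3299476/54855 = 60.15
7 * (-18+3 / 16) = -124.69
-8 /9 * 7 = -56 /9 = -6.22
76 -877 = -801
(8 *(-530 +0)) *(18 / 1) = -76320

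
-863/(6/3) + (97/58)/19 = -237708/551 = -431.41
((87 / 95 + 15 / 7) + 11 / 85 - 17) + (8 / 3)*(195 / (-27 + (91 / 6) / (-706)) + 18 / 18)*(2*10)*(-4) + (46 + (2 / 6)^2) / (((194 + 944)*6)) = 1312.38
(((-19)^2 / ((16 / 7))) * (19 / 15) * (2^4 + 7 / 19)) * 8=785897 / 30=26196.57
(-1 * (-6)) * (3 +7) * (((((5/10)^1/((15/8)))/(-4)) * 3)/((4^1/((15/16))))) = -45/16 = -2.81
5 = 5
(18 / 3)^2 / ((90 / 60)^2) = 16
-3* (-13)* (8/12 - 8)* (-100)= 28600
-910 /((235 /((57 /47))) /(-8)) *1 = 82992 /2209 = 37.57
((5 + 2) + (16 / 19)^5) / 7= 18381269 / 17332693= 1.06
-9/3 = -3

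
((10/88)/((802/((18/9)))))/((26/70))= 175/229372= 0.00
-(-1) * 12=12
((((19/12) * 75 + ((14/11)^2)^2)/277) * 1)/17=0.03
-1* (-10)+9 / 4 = 49 / 4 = 12.25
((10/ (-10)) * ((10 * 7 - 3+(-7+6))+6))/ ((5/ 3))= -216/ 5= -43.20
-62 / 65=-0.95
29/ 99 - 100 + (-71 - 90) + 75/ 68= -1747655/ 6732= -259.60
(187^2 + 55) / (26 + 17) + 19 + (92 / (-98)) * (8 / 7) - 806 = 389945 / 14749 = 26.44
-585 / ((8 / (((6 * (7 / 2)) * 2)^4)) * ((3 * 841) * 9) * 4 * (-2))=1252.60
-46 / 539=-0.09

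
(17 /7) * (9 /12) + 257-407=-4149 /28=-148.18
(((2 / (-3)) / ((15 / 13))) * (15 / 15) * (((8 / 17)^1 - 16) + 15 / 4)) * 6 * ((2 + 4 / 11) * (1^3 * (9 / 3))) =289.56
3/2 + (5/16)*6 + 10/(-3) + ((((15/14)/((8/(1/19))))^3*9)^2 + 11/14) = 230492349566251901651/278580681486800781312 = 0.83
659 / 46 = 14.33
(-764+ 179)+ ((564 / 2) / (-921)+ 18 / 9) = -583.31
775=775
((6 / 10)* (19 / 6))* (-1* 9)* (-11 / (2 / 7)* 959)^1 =12627153 / 20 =631357.65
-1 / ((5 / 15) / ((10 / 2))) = -15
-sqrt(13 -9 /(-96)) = -sqrt(838) /8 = -3.62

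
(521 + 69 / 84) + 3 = 14695 / 28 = 524.82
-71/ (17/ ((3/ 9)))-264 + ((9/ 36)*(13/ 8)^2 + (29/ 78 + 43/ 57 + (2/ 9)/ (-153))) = -22952407505/ 87070464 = -263.61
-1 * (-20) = 20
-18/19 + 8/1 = 134/19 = 7.05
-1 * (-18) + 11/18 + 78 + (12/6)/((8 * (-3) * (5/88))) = 95.14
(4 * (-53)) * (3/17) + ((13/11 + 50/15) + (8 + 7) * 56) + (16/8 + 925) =972832/561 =1734.10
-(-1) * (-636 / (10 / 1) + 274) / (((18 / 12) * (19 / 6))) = 4208 / 95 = 44.29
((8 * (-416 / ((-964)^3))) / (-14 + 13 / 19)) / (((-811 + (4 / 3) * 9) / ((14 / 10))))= 6916 / 14147784387935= 0.00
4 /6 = 2 /3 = 0.67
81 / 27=3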